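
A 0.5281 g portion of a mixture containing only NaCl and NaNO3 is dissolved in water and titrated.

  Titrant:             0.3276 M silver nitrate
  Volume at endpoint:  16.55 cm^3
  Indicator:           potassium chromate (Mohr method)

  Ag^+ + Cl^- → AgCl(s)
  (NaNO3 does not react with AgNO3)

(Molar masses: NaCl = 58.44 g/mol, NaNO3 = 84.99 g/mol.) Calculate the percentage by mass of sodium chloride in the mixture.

60.00 %

n(AgNO3) = 0.01655 × 0.3276 = 5.422 × 10^-3 mol
Let x = n(NaCl), y = n(NaNO3).
Titrant: 1x = 5.422 × 10^-3;  mass: 58.44x + 84.99y = 0.5281
Solving, x = 5.422 × 10^-3 mol, y = 2.486 × 10^-3 mol
mass of NaCl = 5.422 × 10^-3 × 58.44 = 0.3168 g
% NaCl = 0.3168 / 0.5281 × 100 = 60.00 %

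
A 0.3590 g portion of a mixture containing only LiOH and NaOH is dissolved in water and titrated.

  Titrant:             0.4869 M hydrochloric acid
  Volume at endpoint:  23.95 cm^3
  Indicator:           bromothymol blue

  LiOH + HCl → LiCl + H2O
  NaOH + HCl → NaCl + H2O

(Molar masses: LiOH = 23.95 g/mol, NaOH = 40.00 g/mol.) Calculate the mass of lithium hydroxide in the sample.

0.1603 g

n(HCl) = 0.02395 × 0.4869 = 0.01166 mol
Let x = n(LiOH), y = n(NaOH).
Titrant: 1x + 1y = 0.01166;  mass: 23.95x + 40.00y = 0.3590
Solving, x = 6.695 × 10^-3 mol, y = 4.967 × 10^-3 mol
mass of LiOH = 6.695 × 10^-3 × 23.95 = 0.1603 g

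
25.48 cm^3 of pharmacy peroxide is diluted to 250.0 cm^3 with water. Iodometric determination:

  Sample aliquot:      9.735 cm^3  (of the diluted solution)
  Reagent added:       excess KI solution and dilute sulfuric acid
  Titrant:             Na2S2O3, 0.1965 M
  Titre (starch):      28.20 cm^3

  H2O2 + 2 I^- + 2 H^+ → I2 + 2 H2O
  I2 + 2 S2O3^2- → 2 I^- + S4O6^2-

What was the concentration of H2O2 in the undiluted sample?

2.792 M

n(S2O3^2-) = 0.02820 × 0.1965 = 5.541 × 10^-3 mol
n(I2) = n(S2O3^2-)/2 = 2.771 × 10^-3 mol
n(H2O2) in the aliquot = 2.771 × 10^-3 mol (1:1 ratio)
[H2O2]_dilute = 2.771 × 10^-3 / 0.009735 = 0.2846 mol/L
[H2O2]_original = 0.2846 × 250.0/25.48 = 2.792 mol/L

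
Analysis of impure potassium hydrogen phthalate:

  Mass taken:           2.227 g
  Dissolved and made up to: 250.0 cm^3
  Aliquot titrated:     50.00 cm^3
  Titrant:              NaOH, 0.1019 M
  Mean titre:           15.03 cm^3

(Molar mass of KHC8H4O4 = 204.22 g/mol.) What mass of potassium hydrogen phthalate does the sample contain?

KHC8H4O4 + NaOH → KNaC8H4O4 + H2O
n(NaOH) per titration = 0.01503 × 0.1019 = 1.532 × 10^-3 mol
n(KHC8H4O4) in each aliquot = 1.532 × 10^-3 mol (1:1 ratio)
n(KHC8H4O4) in the whole flask = 1.532 × 10^-3 × 250.0/50.00 = 7.658 × 10^-3 mol
mass of KHC8H4O4 = 7.658 × 10^-3 × 204.22 = 1.564 g

1.564 g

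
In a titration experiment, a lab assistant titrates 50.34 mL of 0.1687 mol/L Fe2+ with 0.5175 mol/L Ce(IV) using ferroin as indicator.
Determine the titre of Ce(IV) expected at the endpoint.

16.41 mL

Ce^4+ + Fe^2+ → Ce^3+ + Fe^3+
n(Fe2+) = 0.05034 L × 0.1687 mol/L = 8.492 × 10^-3 mol
n(Ce4+) = 8.492 × 10^-3 mol (1:1 stoichiometry)
V(Ce4+) = 8.492 × 10^-3 mol / 0.5175 mol/L = 0.01641 L = 16.41 mL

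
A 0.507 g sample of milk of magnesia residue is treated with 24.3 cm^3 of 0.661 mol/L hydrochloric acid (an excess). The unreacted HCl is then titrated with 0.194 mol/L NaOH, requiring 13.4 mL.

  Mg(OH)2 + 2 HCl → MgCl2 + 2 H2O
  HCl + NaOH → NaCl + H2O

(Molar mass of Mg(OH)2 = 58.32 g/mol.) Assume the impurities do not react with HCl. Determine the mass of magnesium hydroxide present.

n(HCl) added = 0.0243 × 0.661 = 0.0161 mol
n(NaOH) used in back-titration = 0.0134 × 0.194 = 2.60 × 10^-3 mol
n(HCl) left over = 2.60 × 10^-3 mol (1:1 ratio)
n(HCl) consumed by analyte = 0.0161 − 2.60 × 10^-3 = 0.0135 mol
From the 1:2 ratio, n(Mg(OH)2) = 1/2 × 0.0135 = 6.73 × 10^-3 mol
mass of Mg(OH)2 = 6.73 × 10^-3 × 58.32 = 0.393 g

0.393 g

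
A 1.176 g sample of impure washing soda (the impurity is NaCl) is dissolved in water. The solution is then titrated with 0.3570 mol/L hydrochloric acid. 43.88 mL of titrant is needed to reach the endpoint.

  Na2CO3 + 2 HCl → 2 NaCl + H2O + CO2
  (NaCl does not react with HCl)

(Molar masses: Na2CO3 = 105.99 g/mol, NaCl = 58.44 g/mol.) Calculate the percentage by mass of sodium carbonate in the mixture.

n(HCl) = 0.04388 × 0.3570 = 0.01567 mol
Let x = n(Na2CO3), y = n(NaCl).
Titrant: 2x = 0.01567;  mass: 105.99x + 58.44y = 1.176
Solving, x = 7.833 × 10^-3 mol, y = 5.918 × 10^-3 mol
mass of Na2CO3 = 7.833 × 10^-3 × 105.99 = 0.8302 g
% Na2CO3 = 0.8302 / 1.176 × 100 = 70.59 %

70.59 %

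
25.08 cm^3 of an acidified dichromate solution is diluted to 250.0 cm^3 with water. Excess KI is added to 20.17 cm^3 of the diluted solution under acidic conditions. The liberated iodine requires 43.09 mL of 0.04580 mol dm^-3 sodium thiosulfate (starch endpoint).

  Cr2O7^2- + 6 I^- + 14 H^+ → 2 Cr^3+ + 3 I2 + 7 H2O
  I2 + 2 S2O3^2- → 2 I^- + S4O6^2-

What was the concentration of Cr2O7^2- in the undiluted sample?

0.1626 mol/L

n(S2O3^2-) = 0.04309 × 0.04580 = 1.974 × 10^-3 mol
n(I2) = n(S2O3^2-)/2 = 9.868 × 10^-4 mol
From the 1:3 ratio, n(Cr2O7^2-) in the aliquot = 1/3 × 9.868 × 10^-4 = 3.289 × 10^-4 mol
[Cr2O7^2-]_dilute = 3.289 × 10^-4 / 0.02017 = 0.01631 mol/L
[Cr2O7^2-]_original = 0.01631 × 250.0/25.08 = 0.1626 mol/L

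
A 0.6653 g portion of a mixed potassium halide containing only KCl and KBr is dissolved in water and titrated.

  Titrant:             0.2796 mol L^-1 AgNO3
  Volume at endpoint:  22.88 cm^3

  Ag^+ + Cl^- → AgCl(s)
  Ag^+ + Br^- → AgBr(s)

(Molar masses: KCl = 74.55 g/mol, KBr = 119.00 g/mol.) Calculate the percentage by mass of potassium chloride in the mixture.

n(AgNO3) = 0.02288 × 0.2796 = 6.397 × 10^-3 mol
Let x = n(KCl), y = n(KBr).
Titrant: 1x + 1y = 6.397 × 10^-3;  mass: 74.55x + 119.00y = 0.6653
Solving, x = 2.159 × 10^-3 mol, y = 4.238 × 10^-3 mol
mass of KCl = 2.159 × 10^-3 × 74.55 = 0.1610 g
% KCl = 0.1610 / 0.6653 × 100 = 24.19 %

24.19 %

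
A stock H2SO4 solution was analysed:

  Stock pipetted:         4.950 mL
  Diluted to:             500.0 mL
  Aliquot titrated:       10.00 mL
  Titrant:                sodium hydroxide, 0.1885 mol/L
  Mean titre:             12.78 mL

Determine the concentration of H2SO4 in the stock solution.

12.17 mol/L

H2SO4 + 2 NaOH → Na2SO4 + 2 H2O
n(NaOH) = 0.01278 × 0.1885 = 2.409 × 10^-3 mol
From the 1:2 ratio, n(H2SO4) in the aliquot = 1/2 × 2.409 × 10^-3 = 1.205 × 10^-3 mol
[H2SO4]_dilute = 1.205 × 10^-3 / 0.01000 = 0.1205 mol/L
Dilution factor = 500.0 / 4.950 = 101.0
[H2SO4]_stock = 0.1205 × 101.0 = 12.17 mol/L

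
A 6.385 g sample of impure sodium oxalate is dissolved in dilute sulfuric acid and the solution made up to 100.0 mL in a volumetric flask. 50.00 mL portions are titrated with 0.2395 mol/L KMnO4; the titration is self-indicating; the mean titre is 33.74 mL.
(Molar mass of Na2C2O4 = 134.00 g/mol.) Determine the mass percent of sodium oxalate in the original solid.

2 MnO4^- + 5 C2O4^2- + 16 H^+ → 2 Mn^2+ + 10 CO2 + 8 H2O
n(KMnO4) per titration = 0.03374 × 0.2395 = 8.081 × 10^-3 mol
From the 5:2 ratio, n(Na2C2O4) in each aliquot = 5/2 × 8.081 × 10^-3 = 0.02020 mol
n(Na2C2O4) in the whole flask = 0.02020 × 100.0/50.00 = 0.04040 mol
mass of Na2C2O4 = 0.04040 × 134.00 = 5.414 g
% Na2C2O4 = 5.414 / 6.385 × 100 = 84.79 %

84.79 %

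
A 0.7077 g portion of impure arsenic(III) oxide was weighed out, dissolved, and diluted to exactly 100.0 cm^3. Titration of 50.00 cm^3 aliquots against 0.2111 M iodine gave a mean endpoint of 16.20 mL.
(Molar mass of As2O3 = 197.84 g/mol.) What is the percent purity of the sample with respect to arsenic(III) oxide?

As2O3 + 2 I2 + 2 H2O → As2O5 + 4 HI
n(I2) per titration = 0.01620 × 0.2111 = 3.420 × 10^-3 mol
From the 1:2 ratio, n(As2O3) in each aliquot = 1/2 × 3.420 × 10^-3 = 1.710 × 10^-3 mol
n(As2O3) in the whole flask = 1.710 × 10^-3 × 100.0/50.00 = 3.420 × 10^-3 mol
mass of As2O3 = 3.420 × 10^-3 × 197.84 = 0.6766 g
% As2O3 = 0.6766 / 0.7077 × 100 = 95.60 %

95.60 %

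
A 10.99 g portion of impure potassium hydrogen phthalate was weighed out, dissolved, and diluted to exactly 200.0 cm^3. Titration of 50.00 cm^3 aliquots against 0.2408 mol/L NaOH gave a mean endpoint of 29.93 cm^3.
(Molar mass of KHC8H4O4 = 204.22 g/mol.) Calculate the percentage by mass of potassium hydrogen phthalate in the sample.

53.57 %

KHC8H4O4 + NaOH → KNaC8H4O4 + H2O
n(NaOH) per titration = 0.02993 × 0.2408 = 7.207 × 10^-3 mol
n(KHC8H4O4) in each aliquot = 7.207 × 10^-3 mol (1:1 ratio)
n(KHC8H4O4) in the whole flask = 7.207 × 10^-3 × 200.0/50.00 = 0.02883 mol
mass of KHC8H4O4 = 0.02883 × 204.22 = 5.887 g
% KHC8H4O4 = 5.887 / 10.99 × 100 = 53.57 %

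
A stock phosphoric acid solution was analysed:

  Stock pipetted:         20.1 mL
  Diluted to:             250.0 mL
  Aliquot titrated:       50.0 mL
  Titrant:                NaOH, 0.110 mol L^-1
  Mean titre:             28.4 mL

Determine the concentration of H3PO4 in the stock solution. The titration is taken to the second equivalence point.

0.389 mol/L

H3PO4 + 2 NaOH → Na2HPO4 + 2 H2O
n(NaOH) = 0.0284 × 0.110 = 3.12 × 10^-3 mol
From the 1:2 ratio, n(H3PO4) in the aliquot = 1/2 × 3.12 × 10^-3 = 1.56 × 10^-3 mol
[H3PO4]_dilute = 1.56 × 10^-3 / 0.0500 = 0.0312 mol/L
Dilution factor = 250.0 / 20.1 = 12.44
[H3PO4]_stock = 0.0312 × 12.44 = 0.389 mol/L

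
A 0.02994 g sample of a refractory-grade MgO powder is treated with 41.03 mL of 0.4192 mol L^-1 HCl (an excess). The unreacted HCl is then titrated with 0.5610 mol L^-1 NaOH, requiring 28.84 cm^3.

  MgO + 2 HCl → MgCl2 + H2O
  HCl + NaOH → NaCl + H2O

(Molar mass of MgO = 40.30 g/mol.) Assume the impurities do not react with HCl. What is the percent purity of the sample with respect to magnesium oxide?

68.68 %

n(HCl) added = 0.04103 × 0.4192 = 0.01720 mol
n(NaOH) used in back-titration = 0.02884 × 0.5610 = 0.01618 mol
n(HCl) left over = 0.01618 mol (1:1 ratio)
n(HCl) consumed by analyte = 0.01720 − 0.01618 = 1.021 × 10^-3 mol
From the 1:2 ratio, n(MgO) = 1/2 × 1.021 × 10^-3 = 5.103 × 10^-4 mol
mass of MgO = 5.103 × 10^-4 × 40.30 = 0.02056 g
% MgO = 0.02056 / 0.02994 × 100 = 68.68 %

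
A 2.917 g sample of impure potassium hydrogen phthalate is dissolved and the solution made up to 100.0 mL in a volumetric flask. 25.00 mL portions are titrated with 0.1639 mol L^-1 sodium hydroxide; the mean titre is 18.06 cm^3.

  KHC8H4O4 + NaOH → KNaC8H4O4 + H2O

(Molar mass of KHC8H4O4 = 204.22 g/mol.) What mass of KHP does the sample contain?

n(NaOH) per titration = 0.01806 × 0.1639 = 2.960 × 10^-3 mol
n(KHC8H4O4) in each aliquot = 2.960 × 10^-3 mol (1:1 ratio)
n(KHC8H4O4) in the whole flask = 2.960 × 10^-3 × 100.0/25.00 = 0.01184 mol
mass of KHC8H4O4 = 0.01184 × 204.22 = 2.418 g

2.418 g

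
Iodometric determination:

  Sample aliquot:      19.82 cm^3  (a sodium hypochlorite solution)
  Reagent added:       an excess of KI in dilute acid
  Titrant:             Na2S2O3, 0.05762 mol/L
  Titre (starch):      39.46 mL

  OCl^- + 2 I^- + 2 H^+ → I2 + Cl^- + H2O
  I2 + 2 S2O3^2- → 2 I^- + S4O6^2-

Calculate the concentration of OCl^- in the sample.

0.05736 mol/L

n(S2O3^2-) = 0.03946 × 0.05762 = 2.274 × 10^-3 mol
n(I2) = n(S2O3^2-)/2 = 1.137 × 10^-3 mol
n(OCl^-) in the aliquot = 1.137 × 10^-3 mol (1:1 ratio)
[OCl^-] = 1.137 × 10^-3 / 0.01982 = 0.05736 mol/L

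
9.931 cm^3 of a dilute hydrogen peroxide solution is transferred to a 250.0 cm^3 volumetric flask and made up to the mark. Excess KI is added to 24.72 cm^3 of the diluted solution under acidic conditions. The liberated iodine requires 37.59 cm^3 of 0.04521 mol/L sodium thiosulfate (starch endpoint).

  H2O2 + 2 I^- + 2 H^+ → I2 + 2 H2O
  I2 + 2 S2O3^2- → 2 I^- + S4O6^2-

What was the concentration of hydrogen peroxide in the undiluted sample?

0.8653 mol/L

n(S2O3^2-) = 0.03759 × 0.04521 = 1.699 × 10^-3 mol
n(I2) = n(S2O3^2-)/2 = 8.497 × 10^-4 mol
n(H2O2) in the aliquot = 8.497 × 10^-4 mol (1:1 ratio)
[H2O2]_dilute = 8.497 × 10^-4 / 0.02472 = 0.03437 mol/L
[H2O2]_original = 0.03437 × 250.0/9.931 = 0.8653 mol/L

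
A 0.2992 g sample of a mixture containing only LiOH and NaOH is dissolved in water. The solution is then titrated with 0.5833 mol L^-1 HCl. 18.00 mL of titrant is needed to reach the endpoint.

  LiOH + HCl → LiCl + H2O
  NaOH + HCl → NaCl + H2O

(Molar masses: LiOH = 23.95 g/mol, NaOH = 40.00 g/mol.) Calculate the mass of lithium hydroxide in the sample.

n(HCl) = 0.01800 × 0.5833 = 0.01050 mol
Let x = n(LiOH), y = n(NaOH).
Titrant: 1x + 1y = 0.01050;  mass: 23.95x + 40.00y = 0.2992
Solving, x = 7.525 × 10^-3 mol, y = 2.974 × 10^-3 mol
mass of LiOH = 7.525 × 10^-3 × 23.95 = 0.1802 g

0.1802 g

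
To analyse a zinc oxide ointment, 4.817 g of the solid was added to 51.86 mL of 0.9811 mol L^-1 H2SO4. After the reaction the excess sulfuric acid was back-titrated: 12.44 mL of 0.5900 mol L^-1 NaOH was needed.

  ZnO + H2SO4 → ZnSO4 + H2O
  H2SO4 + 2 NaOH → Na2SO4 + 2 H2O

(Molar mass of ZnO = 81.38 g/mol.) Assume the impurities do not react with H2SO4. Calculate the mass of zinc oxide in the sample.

n(H2SO4) added = 0.05186 × 0.9811 = 0.05088 mol
n(NaOH) used in back-titration = 0.01244 × 0.5900 = 7.340 × 10^-3 mol
From the 1:2 ratio, n(H2SO4) left over = 1/2 × 7.340 × 10^-3 = 3.670 × 10^-3 mol
n(H2SO4) consumed by analyte = 0.05088 − 3.670 × 10^-3 = 0.04721 mol
n(ZnO) = 0.04721 mol (1:1 ratio)
mass of ZnO = 0.04721 × 81.38 = 3.842 g

3.842 g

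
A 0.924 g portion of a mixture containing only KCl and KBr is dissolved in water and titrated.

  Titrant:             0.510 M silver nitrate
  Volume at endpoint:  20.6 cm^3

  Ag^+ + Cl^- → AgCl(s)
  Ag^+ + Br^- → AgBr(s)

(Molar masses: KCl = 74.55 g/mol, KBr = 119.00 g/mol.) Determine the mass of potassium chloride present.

n(AgNO3) = 0.0206 × 0.510 = 0.0105 mol
Let x = n(KCl), y = n(KBr).
Titrant: 1x + 1y = 0.0105;  mass: 74.55x + 119.00y = 0.924
Solving, x = 7.34 × 10^-3 mol, y = 3.17 × 10^-3 mol
mass of KCl = 7.34 × 10^-3 × 74.55 = 0.547 g

0.547 g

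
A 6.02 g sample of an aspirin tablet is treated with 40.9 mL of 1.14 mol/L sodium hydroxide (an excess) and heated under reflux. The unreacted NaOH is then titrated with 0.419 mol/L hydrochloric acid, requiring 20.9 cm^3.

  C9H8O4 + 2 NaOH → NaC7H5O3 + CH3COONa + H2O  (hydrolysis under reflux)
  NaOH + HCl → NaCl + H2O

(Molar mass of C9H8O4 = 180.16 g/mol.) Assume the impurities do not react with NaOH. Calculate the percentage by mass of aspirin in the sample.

n(NaOH) added = 0.0409 × 1.14 = 0.0466 mol
n(HCl) used in back-titration = 0.0209 × 0.419 = 8.76 × 10^-3 mol
n(NaOH) left over = 8.76 × 10^-3 mol (1:1 ratio)
n(NaOH) consumed by analyte = 0.0466 − 8.76 × 10^-3 = 0.0379 mol
From the 1:2 ratio, n(C9H8O4) = 1/2 × 0.0379 = 0.0189 mol
mass of C9H8O4 = 0.0189 × 180.16 = 3.41 g
% C9H8O4 = 3.41 / 6.02 × 100 = 56.7 %

56.7 %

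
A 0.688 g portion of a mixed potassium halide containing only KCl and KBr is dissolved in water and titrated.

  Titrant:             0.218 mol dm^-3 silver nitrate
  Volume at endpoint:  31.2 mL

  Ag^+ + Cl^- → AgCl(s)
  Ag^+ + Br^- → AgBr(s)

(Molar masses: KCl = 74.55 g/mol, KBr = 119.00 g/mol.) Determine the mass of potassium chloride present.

0.204 g

n(AgNO3) = 0.0312 × 0.218 = 6.80 × 10^-3 mol
Let x = n(KCl), y = n(KBr).
Titrant: 1x + 1y = 6.80 × 10^-3;  mass: 74.55x + 119.00y = 0.688
Solving, x = 2.73 × 10^-3 mol, y = 4.07 × 10^-3 mol
mass of KCl = 2.73 × 10^-3 × 74.55 = 0.204 g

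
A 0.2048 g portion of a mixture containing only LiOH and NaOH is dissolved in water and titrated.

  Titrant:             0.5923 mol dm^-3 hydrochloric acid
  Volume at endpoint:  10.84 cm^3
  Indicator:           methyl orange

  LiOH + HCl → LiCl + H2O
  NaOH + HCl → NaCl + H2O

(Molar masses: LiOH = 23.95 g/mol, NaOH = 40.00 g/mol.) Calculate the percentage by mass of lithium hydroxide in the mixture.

37.90 %

n(HCl) = 0.01084 × 0.5923 = 6.421 × 10^-3 mol
Let x = n(LiOH), y = n(NaOH).
Titrant: 1x + 1y = 6.421 × 10^-3;  mass: 23.95x + 40.00y = 0.2048
Solving, x = 3.241 × 10^-3 mol, y = 3.179 × 10^-3 mol
mass of LiOH = 3.241 × 10^-3 × 23.95 = 0.07763 g
% LiOH = 0.07763 / 0.2048 × 100 = 37.90 %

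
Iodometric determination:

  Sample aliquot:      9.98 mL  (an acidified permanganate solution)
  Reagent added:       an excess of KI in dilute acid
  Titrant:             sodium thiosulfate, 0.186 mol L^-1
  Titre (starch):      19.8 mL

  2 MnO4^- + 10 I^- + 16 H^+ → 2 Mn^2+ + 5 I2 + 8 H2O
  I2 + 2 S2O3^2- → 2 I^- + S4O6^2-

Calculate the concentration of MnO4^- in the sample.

n(S2O3^2-) = 0.0198 × 0.186 = 3.68 × 10^-3 mol
n(I2) = n(S2O3^2-)/2 = 1.84 × 10^-3 mol
From the 2:5 ratio, n(MnO4^-) in the aliquot = 2/5 × 1.84 × 10^-3 = 7.37 × 10^-4 mol
[MnO4^-] = 7.37 × 10^-4 / 0.00998 = 0.0738 mol/L

0.0738 mol/L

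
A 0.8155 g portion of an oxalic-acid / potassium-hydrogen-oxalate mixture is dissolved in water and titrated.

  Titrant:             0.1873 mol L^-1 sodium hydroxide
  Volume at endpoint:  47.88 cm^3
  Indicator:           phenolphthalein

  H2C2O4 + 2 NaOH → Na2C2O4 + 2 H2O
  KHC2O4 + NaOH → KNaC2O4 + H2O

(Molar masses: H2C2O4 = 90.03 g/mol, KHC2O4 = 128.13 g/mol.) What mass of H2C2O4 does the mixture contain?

0.1807 g

n(NaOH) = 0.04788 × 0.1873 = 8.968 × 10^-3 mol
Let x = n(H2C2O4), y = n(KHC2O4).
Titrant: 2x + 1y = 8.968 × 10^-3;  mass: 90.03x + 128.13y = 0.8155
Solving, x = 2.007 × 10^-3 mol, y = 4.955 × 10^-3 mol
mass of H2C2O4 = 2.007 × 10^-3 × 90.03 = 0.1807 g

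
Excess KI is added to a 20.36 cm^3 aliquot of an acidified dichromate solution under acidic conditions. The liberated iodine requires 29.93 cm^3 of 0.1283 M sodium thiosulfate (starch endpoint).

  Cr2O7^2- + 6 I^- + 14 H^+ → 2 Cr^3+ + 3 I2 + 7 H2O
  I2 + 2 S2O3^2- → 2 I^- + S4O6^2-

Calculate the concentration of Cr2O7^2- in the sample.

n(S2O3^2-) = 0.02993 × 0.1283 = 3.840 × 10^-3 mol
n(I2) = n(S2O3^2-)/2 = 1.920 × 10^-3 mol
From the 1:3 ratio, n(Cr2O7^2-) in the aliquot = 1/3 × 1.920 × 10^-3 = 6.400 × 10^-4 mol
[Cr2O7^2-] = 6.400 × 10^-4 / 0.02036 = 0.03143 mol/L

0.03143 M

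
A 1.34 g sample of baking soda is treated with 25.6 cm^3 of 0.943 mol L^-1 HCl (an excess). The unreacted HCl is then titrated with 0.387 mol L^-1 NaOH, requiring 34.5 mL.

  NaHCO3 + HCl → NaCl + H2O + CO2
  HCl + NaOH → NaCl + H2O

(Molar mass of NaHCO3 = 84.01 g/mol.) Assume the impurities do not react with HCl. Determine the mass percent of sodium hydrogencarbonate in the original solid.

67.6 %

n(HCl) added = 0.0256 × 0.943 = 0.0241 mol
n(NaOH) used in back-titration = 0.0345 × 0.387 = 0.0134 mol
n(HCl) left over = 0.0134 mol (1:1 ratio)
n(HCl) consumed by analyte = 0.0241 − 0.0134 = 0.0108 mol
n(NaHCO3) = 0.0108 mol (1:1 ratio)
mass of NaHCO3 = 0.0108 × 84.01 = 0.906 g
% NaHCO3 = 0.906 / 1.34 × 100 = 67.6 %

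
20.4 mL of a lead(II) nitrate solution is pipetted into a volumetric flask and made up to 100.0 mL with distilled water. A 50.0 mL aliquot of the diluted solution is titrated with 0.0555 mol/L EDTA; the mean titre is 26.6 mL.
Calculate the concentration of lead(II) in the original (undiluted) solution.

0.145 mol/L

Pb^2+ + EDTA^4- → [Pb(EDTA)]^2-
n(EDTA) = 0.0266 × 0.0555 = 1.48 × 10^-3 mol
n(Pb2+) in the aliquot = 1.48 × 10^-3 mol (1:1 ratio)
[Pb2+]_dilute = 1.48 × 10^-3 / 0.0500 = 0.0295 mol/L
Dilution factor = 100.0 / 20.4 = 4.902
[Pb2+]_stock = 0.0295 × 4.902 = 0.145 mol/L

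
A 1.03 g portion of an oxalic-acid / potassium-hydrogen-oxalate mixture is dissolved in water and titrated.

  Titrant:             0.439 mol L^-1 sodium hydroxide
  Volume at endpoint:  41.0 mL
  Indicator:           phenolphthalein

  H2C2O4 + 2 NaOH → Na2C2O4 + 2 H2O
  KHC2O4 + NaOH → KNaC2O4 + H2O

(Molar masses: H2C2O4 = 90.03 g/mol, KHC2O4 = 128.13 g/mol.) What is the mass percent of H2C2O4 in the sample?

67.1 %

n(NaOH) = 0.0410 × 0.439 = 0.0180 mol
Let x = n(H2C2O4), y = n(KHC2O4).
Titrant: 2x + 1y = 0.0180;  mass: 90.03x + 128.13y = 1.03
Solving, x = 7.68 × 10^-3 mol, y = 2.64 × 10^-3 mol
mass of H2C2O4 = 7.68 × 10^-3 × 90.03 = 0.691 g
% H2C2O4 = 0.691 / 1.03 × 100 = 67.1 %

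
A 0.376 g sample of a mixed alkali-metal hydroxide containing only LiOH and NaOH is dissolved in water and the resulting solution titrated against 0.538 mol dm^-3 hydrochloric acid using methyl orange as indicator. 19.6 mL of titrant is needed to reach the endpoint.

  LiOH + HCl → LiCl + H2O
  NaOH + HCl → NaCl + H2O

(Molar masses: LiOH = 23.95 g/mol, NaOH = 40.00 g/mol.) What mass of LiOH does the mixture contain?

0.0683 g

n(HCl) = 0.0196 × 0.538 = 0.0105 mol
Let x = n(LiOH), y = n(NaOH).
Titrant: 1x + 1y = 0.0105;  mass: 23.95x + 40.00y = 0.376
Solving, x = 2.85 × 10^-3 mol, y = 7.69 × 10^-3 mol
mass of LiOH = 2.85 × 10^-3 × 23.95 = 0.0683 g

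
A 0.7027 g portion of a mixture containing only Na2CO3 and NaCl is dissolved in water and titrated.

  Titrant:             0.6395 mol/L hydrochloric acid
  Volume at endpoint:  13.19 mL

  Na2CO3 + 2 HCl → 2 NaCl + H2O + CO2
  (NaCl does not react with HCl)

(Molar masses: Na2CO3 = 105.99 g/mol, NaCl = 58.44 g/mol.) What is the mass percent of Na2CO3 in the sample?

n(HCl) = 0.01319 × 0.6395 = 8.435 × 10^-3 mol
Let x = n(Na2CO3), y = n(NaCl).
Titrant: 2x = 8.435 × 10^-3;  mass: 105.99x + 58.44y = 0.7027
Solving, x = 4.218 × 10^-3 mol, y = 4.375 × 10^-3 mol
mass of Na2CO3 = 4.218 × 10^-3 × 105.99 = 0.4470 g
% Na2CO3 = 0.4470 / 0.7027 × 100 = 63.61 %

63.61 %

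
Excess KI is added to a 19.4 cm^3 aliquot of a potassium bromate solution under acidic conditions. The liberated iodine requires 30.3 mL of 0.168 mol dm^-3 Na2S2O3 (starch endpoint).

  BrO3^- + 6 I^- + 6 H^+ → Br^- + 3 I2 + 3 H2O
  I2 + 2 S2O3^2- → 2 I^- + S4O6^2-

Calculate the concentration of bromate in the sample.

0.0437 mol/L

n(S2O3^2-) = 0.0303 × 0.168 = 5.09 × 10^-3 mol
n(I2) = n(S2O3^2-)/2 = 2.55 × 10^-3 mol
From the 1:3 ratio, n(BrO3^-) in the aliquot = 1/3 × 2.55 × 10^-3 = 8.48 × 10^-4 mol
[BrO3^-] = 8.48 × 10^-4 / 0.0194 = 0.0437 mol/L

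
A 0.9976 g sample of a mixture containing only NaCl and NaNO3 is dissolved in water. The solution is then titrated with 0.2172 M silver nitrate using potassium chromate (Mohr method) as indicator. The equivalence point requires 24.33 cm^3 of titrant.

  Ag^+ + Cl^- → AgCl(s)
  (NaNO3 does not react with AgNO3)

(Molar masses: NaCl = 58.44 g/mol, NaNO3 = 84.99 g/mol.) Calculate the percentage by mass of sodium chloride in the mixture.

n(AgNO3) = 0.02433 × 0.2172 = 5.284 × 10^-3 mol
Let x = n(NaCl), y = n(NaNO3).
Titrant: 1x = 5.284 × 10^-3;  mass: 58.44x + 84.99y = 0.9976
Solving, x = 5.284 × 10^-3 mol, y = 8.104 × 10^-3 mol
mass of NaCl = 5.284 × 10^-3 × 58.44 = 0.3088 g
% NaCl = 0.3088 / 0.9976 × 100 = 30.96 %

30.96 %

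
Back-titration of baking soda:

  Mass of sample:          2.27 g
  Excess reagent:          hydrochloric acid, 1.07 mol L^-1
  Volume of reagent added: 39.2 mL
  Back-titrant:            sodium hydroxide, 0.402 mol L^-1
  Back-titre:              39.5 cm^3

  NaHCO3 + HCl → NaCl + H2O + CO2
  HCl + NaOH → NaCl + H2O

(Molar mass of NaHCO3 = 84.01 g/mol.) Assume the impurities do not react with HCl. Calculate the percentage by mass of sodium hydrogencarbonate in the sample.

96.5 %

n(HCl) added = 0.0392 × 1.07 = 0.0419 mol
n(NaOH) used in back-titration = 0.0395 × 0.402 = 0.0159 mol
n(HCl) left over = 0.0159 mol (1:1 ratio)
n(HCl) consumed by analyte = 0.0419 − 0.0159 = 0.0261 mol
n(NaHCO3) = 0.0261 mol (1:1 ratio)
mass of NaHCO3 = 0.0261 × 84.01 = 2.19 g
% NaHCO3 = 2.19 / 2.27 × 100 = 96.5 %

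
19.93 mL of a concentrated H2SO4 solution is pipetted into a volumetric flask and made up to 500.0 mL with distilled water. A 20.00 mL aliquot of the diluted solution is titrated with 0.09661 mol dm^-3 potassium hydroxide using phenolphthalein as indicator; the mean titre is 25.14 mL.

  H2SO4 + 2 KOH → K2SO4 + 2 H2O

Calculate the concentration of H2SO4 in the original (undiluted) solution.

1.523 mol/L

n(KOH) = 0.02514 × 0.09661 = 2.429 × 10^-3 mol
From the 1:2 ratio, n(H2SO4) in the aliquot = 1/2 × 2.429 × 10^-3 = 1.214 × 10^-3 mol
[H2SO4]_dilute = 1.214 × 10^-3 / 0.02000 = 0.06072 mol/L
Dilution factor = 500.0 / 19.93 = 25.09
[H2SO4]_stock = 0.06072 × 25.09 = 1.523 mol/L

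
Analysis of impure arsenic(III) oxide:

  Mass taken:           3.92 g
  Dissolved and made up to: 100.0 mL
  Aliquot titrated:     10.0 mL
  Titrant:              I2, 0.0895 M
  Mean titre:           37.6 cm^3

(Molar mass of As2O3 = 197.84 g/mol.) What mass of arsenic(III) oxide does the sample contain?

As2O3 + 2 I2 + 2 H2O → As2O5 + 4 HI
n(I2) per titration = 0.0376 × 0.0895 = 3.37 × 10^-3 mol
From the 1:2 ratio, n(As2O3) in each aliquot = 1/2 × 3.37 × 10^-3 = 1.68 × 10^-3 mol
n(As2O3) in the whole flask = 1.68 × 10^-3 × 100.0/10.0 = 0.0168 mol
mass of As2O3 = 0.0168 × 197.84 = 3.33 g

3.33 g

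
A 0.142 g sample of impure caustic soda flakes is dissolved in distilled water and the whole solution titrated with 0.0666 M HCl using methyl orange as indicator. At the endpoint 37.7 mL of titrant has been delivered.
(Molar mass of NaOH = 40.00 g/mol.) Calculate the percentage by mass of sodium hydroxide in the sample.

70.7 %

NaOH + HCl → NaCl + H2O
n(HCl) = 0.0377 L × 0.0666 mol/L = 2.51 × 10^-3 mol
n(NaOH) = 2.51 × 10^-3 mol (1:1 ratio)
mass of NaOH = 2.51 × 10^-3 × 40.00 g/mol = 0.100 g
% NaOH = 0.100 / 0.142 × 100 = 70.7 %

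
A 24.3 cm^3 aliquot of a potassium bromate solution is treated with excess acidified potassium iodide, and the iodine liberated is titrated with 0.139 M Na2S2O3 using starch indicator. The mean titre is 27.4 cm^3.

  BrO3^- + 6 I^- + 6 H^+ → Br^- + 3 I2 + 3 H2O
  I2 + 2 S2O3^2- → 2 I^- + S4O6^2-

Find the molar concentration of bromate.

n(S2O3^2-) = 0.0274 × 0.139 = 3.81 × 10^-3 mol
n(I2) = n(S2O3^2-)/2 = 1.90 × 10^-3 mol
From the 1:3 ratio, n(BrO3^-) in the aliquot = 1/3 × 1.90 × 10^-3 = 6.35 × 10^-4 mol
[BrO3^-] = 6.35 × 10^-4 / 0.0243 = 0.0261 mol/L

0.0261 M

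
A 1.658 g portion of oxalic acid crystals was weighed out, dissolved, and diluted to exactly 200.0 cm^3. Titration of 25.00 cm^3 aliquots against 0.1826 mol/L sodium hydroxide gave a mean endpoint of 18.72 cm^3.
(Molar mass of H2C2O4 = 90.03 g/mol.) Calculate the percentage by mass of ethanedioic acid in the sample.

H2C2O4 + 2 NaOH → Na2C2O4 + 2 H2O
n(NaOH) per titration = 0.01872 × 0.1826 = 3.418 × 10^-3 mol
From the 1:2 ratio, n(H2C2O4) in each aliquot = 1/2 × 3.418 × 10^-3 = 1.709 × 10^-3 mol
n(H2C2O4) in the whole flask = 1.709 × 10^-3 × 200.0/25.00 = 0.01367 mol
mass of H2C2O4 = 0.01367 × 90.03 = 1.231 g
% H2C2O4 = 1.231 / 1.658 × 100 = 74.25 %

74.25 %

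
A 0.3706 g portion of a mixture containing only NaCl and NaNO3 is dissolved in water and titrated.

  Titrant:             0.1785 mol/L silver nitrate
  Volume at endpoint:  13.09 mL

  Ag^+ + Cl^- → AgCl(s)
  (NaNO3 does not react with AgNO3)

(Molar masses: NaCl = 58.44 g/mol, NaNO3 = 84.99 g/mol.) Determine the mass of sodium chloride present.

n(AgNO3) = 0.01309 × 0.1785 = 2.337 × 10^-3 mol
Let x = n(NaCl), y = n(NaNO3).
Titrant: 1x = 2.337 × 10^-3;  mass: 58.44x + 84.99y = 0.3706
Solving, x = 2.337 × 10^-3 mol, y = 2.754 × 10^-3 mol
mass of NaCl = 2.337 × 10^-3 × 58.44 = 0.1365 g

0.1365 g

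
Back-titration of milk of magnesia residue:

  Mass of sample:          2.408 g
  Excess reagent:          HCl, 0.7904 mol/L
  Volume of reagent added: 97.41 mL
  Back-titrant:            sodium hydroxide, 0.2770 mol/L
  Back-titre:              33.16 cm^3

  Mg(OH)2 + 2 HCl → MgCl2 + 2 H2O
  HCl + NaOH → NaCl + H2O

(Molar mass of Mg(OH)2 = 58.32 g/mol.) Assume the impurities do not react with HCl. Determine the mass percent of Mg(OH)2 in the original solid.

n(HCl) added = 0.09741 × 0.7904 = 0.07699 mol
n(NaOH) used in back-titration = 0.03316 × 0.2770 = 9.185 × 10^-3 mol
n(HCl) left over = 9.185 × 10^-3 mol (1:1 ratio)
n(HCl) consumed by analyte = 0.07699 − 9.185 × 10^-3 = 0.06781 mol
From the 1:2 ratio, n(Mg(OH)2) = 1/2 × 0.06781 = 0.03390 mol
mass of Mg(OH)2 = 0.03390 × 58.32 = 1.977 g
% Mg(OH)2 = 1.977 / 2.408 × 100 = 82.11 %

82.11 %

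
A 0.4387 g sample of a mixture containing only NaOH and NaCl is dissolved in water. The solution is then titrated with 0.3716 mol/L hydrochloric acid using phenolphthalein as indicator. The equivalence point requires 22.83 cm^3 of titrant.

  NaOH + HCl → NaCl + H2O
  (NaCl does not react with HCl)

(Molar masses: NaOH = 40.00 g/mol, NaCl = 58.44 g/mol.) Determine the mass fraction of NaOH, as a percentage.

77.35 %

n(HCl) = 0.02283 × 0.3716 = 8.484 × 10^-3 mol
Let x = n(NaOH), y = n(NaCl).
Titrant: 1x = 8.484 × 10^-3;  mass: 40.00x + 58.44y = 0.4387
Solving, x = 8.484 × 10^-3 mol, y = 1.700 × 10^-3 mol
mass of NaOH = 8.484 × 10^-3 × 40.00 = 0.3393 g
% NaOH = 0.3393 / 0.4387 × 100 = 77.35 %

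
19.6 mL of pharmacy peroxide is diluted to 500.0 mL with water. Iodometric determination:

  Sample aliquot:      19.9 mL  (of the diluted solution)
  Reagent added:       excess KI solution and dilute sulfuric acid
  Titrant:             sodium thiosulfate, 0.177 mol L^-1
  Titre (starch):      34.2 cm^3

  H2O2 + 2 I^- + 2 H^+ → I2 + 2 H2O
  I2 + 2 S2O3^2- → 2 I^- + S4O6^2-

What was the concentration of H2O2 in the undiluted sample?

3.88 mol/L

n(S2O3^2-) = 0.0342 × 0.177 = 6.05 × 10^-3 mol
n(I2) = n(S2O3^2-)/2 = 3.03 × 10^-3 mol
n(H2O2) in the aliquot = 3.03 × 10^-3 mol (1:1 ratio)
[H2O2]_dilute = 3.03 × 10^-3 / 0.0199 = 0.152 mol/L
[H2O2]_original = 0.152 × 500.0/19.6 = 3.88 mol/L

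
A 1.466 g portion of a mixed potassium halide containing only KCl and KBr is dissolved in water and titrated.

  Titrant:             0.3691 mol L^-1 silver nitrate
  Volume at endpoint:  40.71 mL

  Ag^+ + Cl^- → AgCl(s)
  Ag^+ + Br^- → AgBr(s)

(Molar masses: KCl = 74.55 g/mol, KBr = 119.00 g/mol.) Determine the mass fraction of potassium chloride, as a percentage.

n(AgNO3) = 0.04071 × 0.3691 = 0.01503 mol
Let x = n(KCl), y = n(KBr).
Titrant: 1x + 1y = 0.01503;  mass: 74.55x + 119.00y = 1.466
Solving, x = 7.246 × 10^-3 mol, y = 7.780 × 10^-3 mol
mass of KCl = 7.246 × 10^-3 × 74.55 = 0.5402 g
% KCl = 0.5402 / 1.466 × 100 = 36.85 %

36.85 %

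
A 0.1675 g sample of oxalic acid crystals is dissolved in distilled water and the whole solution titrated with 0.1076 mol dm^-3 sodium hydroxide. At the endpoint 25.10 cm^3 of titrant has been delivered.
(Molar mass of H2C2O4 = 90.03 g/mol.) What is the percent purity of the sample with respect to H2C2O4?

H2C2O4 + 2 NaOH → Na2C2O4 + 2 H2O
n(NaOH) = 0.02510 L × 0.1076 mol/L = 2.701 × 10^-3 mol
From the 1:2 ratio, n(H2C2O4) = 1/2 × 2.701 × 10^-3 = 1.350 × 10^-3 mol
mass of H2C2O4 = 1.350 × 10^-3 × 90.03 g/mol = 0.1216 g
% H2C2O4 = 0.1216 / 0.1675 × 100 = 72.58 %

72.58 %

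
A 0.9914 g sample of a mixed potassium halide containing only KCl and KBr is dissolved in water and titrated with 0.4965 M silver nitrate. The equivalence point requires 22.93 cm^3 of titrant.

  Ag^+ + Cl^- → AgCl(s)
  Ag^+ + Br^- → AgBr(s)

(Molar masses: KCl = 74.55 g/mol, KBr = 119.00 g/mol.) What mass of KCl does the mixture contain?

0.6095 g

n(AgNO3) = 0.02293 × 0.4965 = 0.01138 mol
Let x = n(KCl), y = n(KBr).
Titrant: 1x + 1y = 0.01138;  mass: 74.55x + 119.00y = 0.9914
Solving, x = 8.175 × 10^-3 mol, y = 3.210 × 10^-3 mol
mass of KCl = 8.175 × 10^-3 × 74.55 = 0.6095 g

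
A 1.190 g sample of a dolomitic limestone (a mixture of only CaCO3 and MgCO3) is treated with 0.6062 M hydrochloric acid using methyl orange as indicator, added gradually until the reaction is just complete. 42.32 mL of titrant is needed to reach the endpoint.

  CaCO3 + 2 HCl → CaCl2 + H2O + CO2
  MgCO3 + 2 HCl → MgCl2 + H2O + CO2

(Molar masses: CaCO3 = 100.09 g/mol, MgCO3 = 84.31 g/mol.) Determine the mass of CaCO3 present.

n(HCl) = 0.04232 × 0.6062 = 0.02565 mol
Let x = n(CaCO3), y = n(MgCO3).
Titrant: 2x + 2y = 0.02565;  mass: 100.09x + 84.31y = 1.190
Solving, x = 6.878 × 10^-3 mol, y = 5.949 × 10^-3 mol
mass of CaCO3 = 6.878 × 10^-3 × 100.09 = 0.6884 g

0.6884 g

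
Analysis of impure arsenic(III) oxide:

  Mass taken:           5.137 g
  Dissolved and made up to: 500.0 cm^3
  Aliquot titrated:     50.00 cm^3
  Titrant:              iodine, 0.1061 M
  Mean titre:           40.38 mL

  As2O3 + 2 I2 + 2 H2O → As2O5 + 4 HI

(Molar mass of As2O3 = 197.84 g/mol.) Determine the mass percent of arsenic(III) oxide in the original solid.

n(I2) per titration = 0.04038 × 0.1061 = 4.284 × 10^-3 mol
From the 1:2 ratio, n(As2O3) in each aliquot = 1/2 × 4.284 × 10^-3 = 2.142 × 10^-3 mol
n(As2O3) in the whole flask = 2.142 × 10^-3 × 500.0/50.00 = 0.02142 mol
mass of As2O3 = 0.02142 × 197.84 = 4.238 g
% As2O3 = 4.238 / 5.137 × 100 = 82.50 %

82.50 %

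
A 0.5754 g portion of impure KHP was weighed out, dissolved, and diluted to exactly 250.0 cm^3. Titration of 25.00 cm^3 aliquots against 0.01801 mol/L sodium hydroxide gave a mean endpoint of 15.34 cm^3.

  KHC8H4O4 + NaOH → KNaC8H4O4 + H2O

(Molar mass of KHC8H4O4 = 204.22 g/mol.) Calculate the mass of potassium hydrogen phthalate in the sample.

0.5642 g

n(NaOH) per titration = 0.01534 × 0.01801 = 2.763 × 10^-4 mol
n(KHC8H4O4) in each aliquot = 2.763 × 10^-4 mol (1:1 ratio)
n(KHC8H4O4) in the whole flask = 2.763 × 10^-4 × 250.0/25.00 = 2.763 × 10^-3 mol
mass of KHC8H4O4 = 2.763 × 10^-3 × 204.22 = 0.5642 g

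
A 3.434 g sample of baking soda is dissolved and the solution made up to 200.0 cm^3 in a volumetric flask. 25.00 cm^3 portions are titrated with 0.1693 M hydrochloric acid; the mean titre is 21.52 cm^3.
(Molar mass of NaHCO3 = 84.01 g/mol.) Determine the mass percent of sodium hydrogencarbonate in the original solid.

NaHCO3 + HCl → NaCl + H2O + CO2
n(HCl) per titration = 0.02152 × 0.1693 = 3.643 × 10^-3 mol
n(NaHCO3) in each aliquot = 3.643 × 10^-3 mol (1:1 ratio)
n(NaHCO3) in the whole flask = 3.643 × 10^-3 × 200.0/25.00 = 0.02915 mol
mass of NaHCO3 = 0.02915 × 84.01 = 2.449 g
% NaHCO3 = 2.449 / 3.434 × 100 = 71.30 %

71.30 %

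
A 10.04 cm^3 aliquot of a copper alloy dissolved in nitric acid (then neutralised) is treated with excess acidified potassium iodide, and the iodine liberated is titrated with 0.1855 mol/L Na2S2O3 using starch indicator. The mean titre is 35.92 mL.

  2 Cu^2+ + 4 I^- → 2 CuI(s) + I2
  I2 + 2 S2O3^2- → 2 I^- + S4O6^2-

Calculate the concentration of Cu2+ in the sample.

n(S2O3^2-) = 0.03592 × 0.1855 = 6.663 × 10^-3 mol
n(I2) = n(S2O3^2-)/2 = 3.332 × 10^-3 mol
From the 2:1 ratio, n(Cu2+) in the aliquot = 2/1 × 3.332 × 10^-3 = 6.663 × 10^-3 mol
[Cu2+] = 6.663 × 10^-3 / 0.01004 = 0.6637 mol/L

0.6637 mol/L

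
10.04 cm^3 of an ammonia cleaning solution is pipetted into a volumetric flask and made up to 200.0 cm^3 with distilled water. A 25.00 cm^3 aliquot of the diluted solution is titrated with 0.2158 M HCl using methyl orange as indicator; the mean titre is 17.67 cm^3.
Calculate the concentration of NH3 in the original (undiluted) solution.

NH3 + HCl → NH4Cl
n(HCl) = 0.01767 × 0.2158 = 3.813 × 10^-3 mol
n(NH3) in the aliquot = 3.813 × 10^-3 mol (1:1 ratio)
[NH3]_dilute = 3.813 × 10^-3 / 0.02500 = 0.1525 mol/L
Dilution factor = 200.0 / 10.04 = 19.92
[NH3]_stock = 0.1525 × 19.92 = 3.038 mol/L

3.038 M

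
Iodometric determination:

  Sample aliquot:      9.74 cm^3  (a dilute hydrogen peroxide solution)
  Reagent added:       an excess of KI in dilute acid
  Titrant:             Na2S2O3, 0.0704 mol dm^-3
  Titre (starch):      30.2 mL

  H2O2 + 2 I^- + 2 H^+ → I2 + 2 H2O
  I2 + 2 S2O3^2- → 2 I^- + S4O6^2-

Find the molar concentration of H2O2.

n(S2O3^2-) = 0.0302 × 0.0704 = 2.13 × 10^-3 mol
n(I2) = n(S2O3^2-)/2 = 1.06 × 10^-3 mol
n(H2O2) in the aliquot = 1.06 × 10^-3 mol (1:1 ratio)
[H2O2] = 1.06 × 10^-3 / 0.00974 = 0.109 mol/L

0.109 mol/L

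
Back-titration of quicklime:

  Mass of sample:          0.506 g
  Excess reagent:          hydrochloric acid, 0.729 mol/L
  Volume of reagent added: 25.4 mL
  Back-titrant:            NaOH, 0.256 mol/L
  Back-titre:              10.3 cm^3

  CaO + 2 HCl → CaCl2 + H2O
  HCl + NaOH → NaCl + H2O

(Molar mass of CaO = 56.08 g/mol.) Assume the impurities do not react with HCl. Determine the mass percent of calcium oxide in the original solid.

88.0 %

n(HCl) added = 0.0254 × 0.729 = 0.0185 mol
n(NaOH) used in back-titration = 0.0103 × 0.256 = 2.64 × 10^-3 mol
n(HCl) left over = 2.64 × 10^-3 mol (1:1 ratio)
n(HCl) consumed by analyte = 0.0185 − 2.64 × 10^-3 = 0.0159 mol
From the 1:2 ratio, n(CaO) = 1/2 × 0.0159 = 7.94 × 10^-3 mol
mass of CaO = 7.94 × 10^-3 × 56.08 = 0.445 g
% CaO = 0.445 / 0.506 × 100 = 88.0 %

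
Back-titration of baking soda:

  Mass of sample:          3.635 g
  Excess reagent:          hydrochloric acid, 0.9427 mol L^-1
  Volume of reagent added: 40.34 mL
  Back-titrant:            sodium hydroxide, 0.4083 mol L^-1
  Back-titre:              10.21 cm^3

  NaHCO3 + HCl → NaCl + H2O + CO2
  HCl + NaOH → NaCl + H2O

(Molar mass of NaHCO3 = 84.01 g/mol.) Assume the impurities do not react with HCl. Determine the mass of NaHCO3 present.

n(HCl) added = 0.04034 × 0.9427 = 0.03803 mol
n(NaOH) used in back-titration = 0.01021 × 0.4083 = 4.169 × 10^-3 mol
n(HCl) left over = 4.169 × 10^-3 mol (1:1 ratio)
n(HCl) consumed by analyte = 0.03803 − 4.169 × 10^-3 = 0.03386 mol
n(NaHCO3) = 0.03386 mol (1:1 ratio)
mass of NaHCO3 = 0.03386 × 84.01 = 2.845 g

2.845 g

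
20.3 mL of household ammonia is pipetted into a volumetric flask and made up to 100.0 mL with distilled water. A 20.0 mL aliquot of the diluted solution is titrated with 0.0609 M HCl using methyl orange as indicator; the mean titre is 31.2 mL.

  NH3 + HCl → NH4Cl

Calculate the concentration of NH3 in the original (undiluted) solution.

0.468 M

n(HCl) = 0.0312 × 0.0609 = 1.90 × 10^-3 mol
n(NH3) in the aliquot = 1.90 × 10^-3 mol (1:1 ratio)
[NH3]_dilute = 1.90 × 10^-3 / 0.0200 = 0.0950 mol/L
Dilution factor = 100.0 / 20.3 = 4.926
[NH3]_stock = 0.0950 × 4.926 = 0.468 mol/L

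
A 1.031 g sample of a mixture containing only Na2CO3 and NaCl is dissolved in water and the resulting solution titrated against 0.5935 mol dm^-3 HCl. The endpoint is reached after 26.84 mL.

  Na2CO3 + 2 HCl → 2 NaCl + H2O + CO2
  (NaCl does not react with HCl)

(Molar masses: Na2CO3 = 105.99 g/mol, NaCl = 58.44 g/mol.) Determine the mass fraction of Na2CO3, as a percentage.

n(HCl) = 0.02684 × 0.5935 = 0.01593 mol
Let x = n(Na2CO3), y = n(NaCl).
Titrant: 2x = 0.01593;  mass: 105.99x + 58.44y = 1.031
Solving, x = 7.965 × 10^-3 mol, y = 3.197 × 10^-3 mol
mass of Na2CO3 = 7.965 × 10^-3 × 105.99 = 0.8442 g
% Na2CO3 = 0.8442 / 1.031 × 100 = 81.88 %

81.88 %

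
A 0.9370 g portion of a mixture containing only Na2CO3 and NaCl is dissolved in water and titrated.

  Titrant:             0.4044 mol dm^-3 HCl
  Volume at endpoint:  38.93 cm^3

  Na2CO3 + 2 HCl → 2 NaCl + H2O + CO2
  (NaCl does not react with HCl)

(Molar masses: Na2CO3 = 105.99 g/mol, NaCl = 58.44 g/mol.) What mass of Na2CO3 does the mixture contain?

0.8343 g

n(HCl) = 0.03893 × 0.4044 = 0.01574 mol
Let x = n(Na2CO3), y = n(NaCl).
Titrant: 2x = 0.01574;  mass: 105.99x + 58.44y = 0.9370
Solving, x = 7.872 × 10^-3 mol, y = 1.757 × 10^-3 mol
mass of Na2CO3 = 7.872 × 10^-3 × 105.99 = 0.8343 g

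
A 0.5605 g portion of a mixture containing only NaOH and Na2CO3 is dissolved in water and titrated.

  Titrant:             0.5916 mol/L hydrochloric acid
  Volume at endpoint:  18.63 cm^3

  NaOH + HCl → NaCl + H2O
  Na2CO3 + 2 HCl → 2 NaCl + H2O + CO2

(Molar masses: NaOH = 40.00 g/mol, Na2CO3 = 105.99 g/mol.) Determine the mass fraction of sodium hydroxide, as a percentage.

12.95 %

n(HCl) = 0.01863 × 0.5916 = 0.01102 mol
Let x = n(NaOH), y = n(Na2CO3).
Titrant: 1x + 2y = 0.01102;  mass: 40.00x + 105.99y = 0.5605
Solving, x = 1.815 × 10^-3 mol, y = 4.603 × 10^-3 mol
mass of NaOH = 1.815 × 10^-3 × 40.00 = 0.07260 g
% NaOH = 0.07260 / 0.5605 × 100 = 12.95 %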